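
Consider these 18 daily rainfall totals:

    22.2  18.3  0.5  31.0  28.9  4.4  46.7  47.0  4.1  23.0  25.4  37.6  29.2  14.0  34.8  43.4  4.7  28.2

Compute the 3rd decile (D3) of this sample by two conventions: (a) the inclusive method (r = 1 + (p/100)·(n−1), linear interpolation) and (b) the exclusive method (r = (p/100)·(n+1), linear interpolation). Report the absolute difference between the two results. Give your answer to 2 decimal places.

1.68

Sorted: 0.5, 4.1, 4.4, 4.7, 14.0, 18.3, 22.2, 23.0, 25.4, 28.2, 28.9, 29.2, 31.0, 34.8, 37.6, 43.4, 46.7, 47.0.
n = 18.
(a) r = 6.1; between ranks 6 (18.3) and 7 (22.2): 18.69.
(b) r = 5.7; between ranks 5 (14.0) and 6 (18.3): 17.01.
|18.69 − 17.01| = 1.68.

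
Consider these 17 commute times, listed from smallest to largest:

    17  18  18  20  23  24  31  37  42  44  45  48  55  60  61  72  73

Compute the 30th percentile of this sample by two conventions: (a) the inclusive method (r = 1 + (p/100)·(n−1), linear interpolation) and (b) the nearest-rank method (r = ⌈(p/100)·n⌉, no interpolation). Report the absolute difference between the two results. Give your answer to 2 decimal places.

n = 17.
(a) r = 5.8; between ranks 5 (23) and 6 (24): 23.8.
(b) the nearest-rank method: rank 6 → 24.
|23.8 − 24| = 0.2.

0.20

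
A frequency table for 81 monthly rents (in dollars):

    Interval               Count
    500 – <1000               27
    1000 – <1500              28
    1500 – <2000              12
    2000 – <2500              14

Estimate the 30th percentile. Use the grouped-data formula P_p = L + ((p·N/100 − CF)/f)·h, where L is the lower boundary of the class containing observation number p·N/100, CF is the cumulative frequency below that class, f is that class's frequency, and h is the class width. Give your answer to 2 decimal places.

950.00

N = 81; target position k = 30/100 · 81 = 24.3.
Cumulative frequencies: 27, 55, 67, 81.
Observation 24.3 falls in the class 500 – <1000.
L = 500, CF = 0, f = 27, h = 500.
P30 = 500 + ((24.3 − 0)/27)·500 = 500 + 450 = 950.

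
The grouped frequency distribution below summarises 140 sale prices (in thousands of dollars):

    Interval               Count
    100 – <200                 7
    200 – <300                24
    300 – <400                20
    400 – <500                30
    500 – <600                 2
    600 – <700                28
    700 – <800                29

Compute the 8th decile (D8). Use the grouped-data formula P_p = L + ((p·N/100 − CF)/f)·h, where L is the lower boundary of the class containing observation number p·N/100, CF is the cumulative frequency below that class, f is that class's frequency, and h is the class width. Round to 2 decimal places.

703.45

N = 140; target position k = 80/100 · 140 = 112.
Cumulative frequencies: 7, 31, 51, 81, 83, 111, 140.
Observation 112 falls in the class 700 – <800.
L = 700, CF = 111, f = 29, h = 100.
P80 = 700 + ((112 − 111)/29)·100 = 700 + 3.44828 = 703.448.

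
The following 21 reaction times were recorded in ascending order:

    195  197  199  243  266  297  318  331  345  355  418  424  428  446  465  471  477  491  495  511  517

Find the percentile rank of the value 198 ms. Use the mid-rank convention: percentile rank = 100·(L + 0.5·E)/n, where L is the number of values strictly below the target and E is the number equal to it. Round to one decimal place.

9.5

Count below 198: L = 2; count equal: E = 0; n = 21.
Percentile rank = 100·(2 + 0.5·0)/21 = 100·2/21 = 9.524.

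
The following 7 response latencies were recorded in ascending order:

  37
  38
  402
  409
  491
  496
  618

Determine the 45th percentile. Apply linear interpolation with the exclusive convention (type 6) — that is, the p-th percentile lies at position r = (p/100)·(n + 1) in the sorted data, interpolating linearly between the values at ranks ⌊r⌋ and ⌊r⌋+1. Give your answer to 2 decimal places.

n = 7.
r = (45/100)·(7 + 1) = 3.6.
Rank 3 is 402 and rank 4 is 409.
Interpolate: 402 + 0.6·(409 − 402) = 402 + 0.6·7 = 406.2.

406.20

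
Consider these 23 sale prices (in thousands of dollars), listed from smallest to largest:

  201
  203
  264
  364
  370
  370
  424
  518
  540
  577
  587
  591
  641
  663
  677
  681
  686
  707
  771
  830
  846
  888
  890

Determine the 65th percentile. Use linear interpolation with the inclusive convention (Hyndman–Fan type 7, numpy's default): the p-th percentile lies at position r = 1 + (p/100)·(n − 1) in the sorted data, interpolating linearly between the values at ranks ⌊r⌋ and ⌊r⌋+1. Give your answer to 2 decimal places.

n = 23.
r = 1 + (65/100)·(23 − 1) = 1 + 14.3 = 15.3.
Rank 15 is 677 and rank 16 is 681.
Interpolate: 677 + 0.3·(681 − 677) = 677 + 0.3·4 = 678.2.

678.20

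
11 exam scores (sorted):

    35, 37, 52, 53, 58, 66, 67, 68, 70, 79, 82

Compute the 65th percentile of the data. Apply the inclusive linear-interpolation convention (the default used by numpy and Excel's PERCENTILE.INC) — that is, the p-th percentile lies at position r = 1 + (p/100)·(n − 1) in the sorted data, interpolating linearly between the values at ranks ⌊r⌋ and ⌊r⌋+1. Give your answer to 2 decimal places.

67.50

n = 11.
r = 1 + (65/100)·(11 − 1) = 1 + 6.5 = 7.5.
Rank 7 is 67 and rank 8 is 68.
Interpolate: 67 + 0.5·(68 − 67) = 67 + 0.5·1 = 67.5.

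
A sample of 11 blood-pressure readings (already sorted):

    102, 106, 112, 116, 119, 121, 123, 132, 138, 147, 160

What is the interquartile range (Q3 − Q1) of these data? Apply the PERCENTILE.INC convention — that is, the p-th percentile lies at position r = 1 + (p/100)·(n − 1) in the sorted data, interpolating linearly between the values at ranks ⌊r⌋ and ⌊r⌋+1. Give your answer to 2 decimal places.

21.00

n = 11.
P25: r = 3.5; ranks 3–4 are 112, 116; interpolating gives 114.
P75: r = 8.5; ranks 8–9 are 132, 138; interpolating gives 135.
Difference: 135 − 114 = 21.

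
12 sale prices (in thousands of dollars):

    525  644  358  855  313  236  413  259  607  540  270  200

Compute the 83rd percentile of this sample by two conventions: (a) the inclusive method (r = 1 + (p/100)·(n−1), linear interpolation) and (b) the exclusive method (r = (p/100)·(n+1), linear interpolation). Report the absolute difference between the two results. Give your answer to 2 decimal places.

24.42

Sorted: 200, 236, 259, 270, 313, 358, 413, 525, 540, 607, 644, 855.
n = 12.
(a) r = 10.13; between ranks 10 (607) and 11 (644): 611.81.
(b) r = 10.79; between ranks 10 (607) and 11 (644): 636.23.
|611.81 − 636.23| = 24.42.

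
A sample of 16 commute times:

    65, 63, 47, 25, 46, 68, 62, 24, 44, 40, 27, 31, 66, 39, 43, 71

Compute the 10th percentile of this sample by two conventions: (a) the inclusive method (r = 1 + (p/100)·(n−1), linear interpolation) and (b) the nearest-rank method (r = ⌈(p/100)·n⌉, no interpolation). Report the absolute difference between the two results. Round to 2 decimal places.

Sorted: 24, 25, 27, 31, 39, 40, 43, 44, 46, 47, 62, 63, 65, 66, 68, 71.
n = 16.
(a) r = 2.5; between ranks 2 (25) and 3 (27): 26.
(b) the nearest-rank method: rank 2 → 25.
|26 − 25| = 1.

1.00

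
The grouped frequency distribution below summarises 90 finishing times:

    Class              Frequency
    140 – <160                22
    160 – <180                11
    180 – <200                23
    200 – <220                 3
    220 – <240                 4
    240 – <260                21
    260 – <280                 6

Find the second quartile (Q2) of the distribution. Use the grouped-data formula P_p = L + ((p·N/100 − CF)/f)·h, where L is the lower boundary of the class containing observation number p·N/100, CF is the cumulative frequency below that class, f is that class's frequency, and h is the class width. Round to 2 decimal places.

190.43

N = 90; target position k = 50/100 · 90 = 45.
Cumulative frequencies: 22, 33, 56, 59, 63, 84, 90.
Observation 45 falls in the class 180 – <200.
L = 180, CF = 33, f = 23, h = 20.
P50 = 180 + ((45 − 33)/23)·20 = 180 + 10.4348 = 190.435.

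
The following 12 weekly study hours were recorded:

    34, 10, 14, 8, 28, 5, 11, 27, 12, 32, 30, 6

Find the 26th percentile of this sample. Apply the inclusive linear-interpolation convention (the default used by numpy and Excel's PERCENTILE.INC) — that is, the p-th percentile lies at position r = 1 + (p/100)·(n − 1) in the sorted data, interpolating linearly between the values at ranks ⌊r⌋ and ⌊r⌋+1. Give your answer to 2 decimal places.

9.72

Sorted: 5, 6, 8, 10, 11, 12, 14, 27, 28, 30, 32, 34.
n = 12.
r = 1 + (26/100)·(12 − 1) = 1 + 2.86 = 3.86.
Rank 3 is 8 and rank 4 is 10.
Interpolate: 8 + 0.86·(10 − 8) = 8 + 0.86·2 = 9.72.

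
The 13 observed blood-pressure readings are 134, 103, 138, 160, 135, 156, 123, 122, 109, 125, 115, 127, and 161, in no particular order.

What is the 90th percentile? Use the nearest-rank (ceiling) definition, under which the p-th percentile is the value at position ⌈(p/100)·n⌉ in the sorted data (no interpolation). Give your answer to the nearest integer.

160

Sorted: 103, 109, 115, 122, 123, 125, 127, 134, 135, 138, 156, 160, 161.
n = 13.
Position = ⌈90/100 · 13⌉ = ⌈11.7⌉ = 12.
The value at rank 12 is 160.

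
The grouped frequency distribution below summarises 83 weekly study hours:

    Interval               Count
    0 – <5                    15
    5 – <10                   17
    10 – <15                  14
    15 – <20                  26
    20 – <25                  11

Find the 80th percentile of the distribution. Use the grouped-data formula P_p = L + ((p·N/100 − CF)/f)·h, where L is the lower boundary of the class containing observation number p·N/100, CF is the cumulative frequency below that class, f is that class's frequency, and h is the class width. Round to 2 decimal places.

18.92

N = 83; target position k = 80/100 · 83 = 66.4.
Cumulative frequencies: 15, 32, 46, 72, 83.
Observation 66.4 falls in the class 15 – <20.
L = 15, CF = 46, f = 26, h = 5.
P80 = 15 + ((66.4 − 46)/26)·5 = 15 + 3.92308 = 18.9231.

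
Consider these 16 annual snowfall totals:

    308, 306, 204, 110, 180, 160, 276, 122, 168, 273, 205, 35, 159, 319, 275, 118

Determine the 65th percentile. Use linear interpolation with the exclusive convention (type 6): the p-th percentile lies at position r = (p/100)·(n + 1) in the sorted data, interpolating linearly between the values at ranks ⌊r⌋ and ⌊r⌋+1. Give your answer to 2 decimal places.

Sorted: 35, 110, 118, 122, 159, 160, 168, 180, 204, 205, 273, 275, 276, 306, 308, 319.
n = 16.
r = (65/100)·(16 + 1) = 11.05.
Rank 11 is 273 and rank 12 is 275.
Interpolate: 273 + 0.05·(275 − 273) = 273 + 0.05·2 = 273.1.

273.10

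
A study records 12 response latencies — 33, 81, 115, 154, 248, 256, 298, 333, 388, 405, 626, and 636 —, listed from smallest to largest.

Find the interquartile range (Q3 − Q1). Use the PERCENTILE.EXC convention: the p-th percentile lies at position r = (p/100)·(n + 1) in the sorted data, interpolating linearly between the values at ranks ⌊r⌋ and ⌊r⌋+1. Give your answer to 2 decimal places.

n = 12.
P25: r = 3.25; ranks 3–4 are 115, 154; interpolating gives 124.75.
P75: r = 9.75; ranks 9–10 are 388, 405; interpolating gives 400.75.
Difference: 400.75 − 124.75 = 276.

276.00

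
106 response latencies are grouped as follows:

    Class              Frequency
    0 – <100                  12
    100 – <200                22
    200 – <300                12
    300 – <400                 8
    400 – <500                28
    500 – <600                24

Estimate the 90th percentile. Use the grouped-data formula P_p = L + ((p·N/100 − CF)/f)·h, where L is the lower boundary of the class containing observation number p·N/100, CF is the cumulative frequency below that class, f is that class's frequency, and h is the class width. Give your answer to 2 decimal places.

555.83

N = 106; target position k = 90/100 · 106 = 95.4.
Cumulative frequencies: 12, 34, 46, 54, 82, 106.
Observation 95.4 falls in the class 500 – <600.
L = 500, CF = 82, f = 24, h = 100.
P90 = 500 + ((95.4 − 82)/24)·100 = 500 + 55.8333 = 555.833.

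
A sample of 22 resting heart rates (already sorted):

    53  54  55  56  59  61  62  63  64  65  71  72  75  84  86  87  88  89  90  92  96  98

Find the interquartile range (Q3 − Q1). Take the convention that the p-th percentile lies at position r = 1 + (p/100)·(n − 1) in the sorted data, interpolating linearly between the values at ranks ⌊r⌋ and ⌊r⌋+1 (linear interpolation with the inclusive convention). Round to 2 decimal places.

n = 22.
P25: r = 6.25; ranks 6–7 are 61, 62; interpolating gives 61.25.
P75: r = 16.75; ranks 16–17 are 87, 88; interpolating gives 87.75.
Difference: 87.75 − 61.25 = 26.5.

26.50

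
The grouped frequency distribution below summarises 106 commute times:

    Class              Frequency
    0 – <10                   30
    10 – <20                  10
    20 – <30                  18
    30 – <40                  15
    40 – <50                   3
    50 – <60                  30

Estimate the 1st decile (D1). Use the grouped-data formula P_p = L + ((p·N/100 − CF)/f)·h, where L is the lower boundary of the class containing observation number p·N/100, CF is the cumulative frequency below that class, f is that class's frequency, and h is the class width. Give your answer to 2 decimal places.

3.53

N = 106; target position k = 10/100 · 106 = 10.6.
Cumulative frequencies: 30, 40, 58, 73, 76, 106.
Observation 10.6 falls in the class 0 – <10.
L = 0, CF = 0, f = 30, h = 10.
P10 = 0 + ((10.6 − 0)/30)·10 = 0 + 3.53333 = 3.53333.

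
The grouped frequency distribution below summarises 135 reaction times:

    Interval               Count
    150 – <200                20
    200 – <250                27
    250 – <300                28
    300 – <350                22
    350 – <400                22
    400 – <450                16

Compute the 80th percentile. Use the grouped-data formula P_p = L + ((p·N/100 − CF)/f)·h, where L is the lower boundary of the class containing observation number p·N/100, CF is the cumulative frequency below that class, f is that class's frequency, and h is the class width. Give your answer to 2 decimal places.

375.00

N = 135; target position k = 80/100 · 135 = 108.
Cumulative frequencies: 20, 47, 75, 97, 119, 135.
Observation 108 falls in the class 350 – <400.
L = 350, CF = 97, f = 22, h = 50.
P80 = 350 + ((108 − 97)/22)·50 = 350 + 25 = 375.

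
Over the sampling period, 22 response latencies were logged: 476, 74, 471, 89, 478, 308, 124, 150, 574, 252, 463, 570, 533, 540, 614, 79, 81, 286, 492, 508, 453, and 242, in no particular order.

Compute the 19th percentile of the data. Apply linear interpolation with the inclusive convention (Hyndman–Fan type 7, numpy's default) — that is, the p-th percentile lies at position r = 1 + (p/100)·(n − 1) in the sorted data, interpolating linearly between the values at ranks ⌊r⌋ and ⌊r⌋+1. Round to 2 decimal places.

123.65

Sorted: 74, 79, 81, 89, 124, 150, 242, 252, 286, 308, 453, 463, 471, 476, 478, 492, 508, 533, 540, 570, 574, 614.
n = 22.
r = 1 + (19/100)·(22 − 1) = 1 + 3.99 = 4.99.
Rank 4 is 89 and rank 5 is 124.
Interpolate: 89 + 0.99·(124 − 89) = 89 + 0.99·35 = 123.65.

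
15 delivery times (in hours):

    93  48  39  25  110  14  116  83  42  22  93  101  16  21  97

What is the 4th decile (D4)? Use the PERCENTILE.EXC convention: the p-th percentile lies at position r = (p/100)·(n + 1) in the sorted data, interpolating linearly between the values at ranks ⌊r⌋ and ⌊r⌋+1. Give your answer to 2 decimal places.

40.20

Sorted: 14, 16, 21, 22, 25, 39, 42, 48, 83, 93, 93, 97, 101, 110, 116.
n = 15.
r = (40/100)·(15 + 1) = 6.4.
Rank 6 is 39 and rank 7 is 42.
Interpolate: 39 + 0.4·(42 − 39) = 39 + 0.4·3 = 40.2.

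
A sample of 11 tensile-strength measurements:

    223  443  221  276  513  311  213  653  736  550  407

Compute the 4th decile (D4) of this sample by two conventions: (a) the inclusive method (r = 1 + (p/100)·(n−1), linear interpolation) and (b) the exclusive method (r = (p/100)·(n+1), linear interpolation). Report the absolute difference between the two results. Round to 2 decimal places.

7.00

Sorted: 213, 221, 223, 276, 311, 407, 443, 513, 550, 653, 736.
n = 11.
(a) r = 5 → value at rank 5 = 311.
(b) r = 4.8; between ranks 4 (276) and 5 (311): 304.
|311 − 304| = 7.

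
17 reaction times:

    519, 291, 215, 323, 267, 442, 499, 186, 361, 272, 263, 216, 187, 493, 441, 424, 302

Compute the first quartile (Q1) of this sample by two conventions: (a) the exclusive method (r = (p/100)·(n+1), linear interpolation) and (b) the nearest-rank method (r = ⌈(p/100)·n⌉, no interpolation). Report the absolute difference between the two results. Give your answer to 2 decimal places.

23.50

Sorted: 186, 187, 215, 216, 263, 267, 272, 291, 302, 323, 361, 424, 441, 442, 493, 499, 519.
n = 17.
(a) r = 4.5; between ranks 4 (216) and 5 (263): 239.5.
(b) the nearest-rank method: rank 5 → 263.
|239.5 − 263| = 23.5.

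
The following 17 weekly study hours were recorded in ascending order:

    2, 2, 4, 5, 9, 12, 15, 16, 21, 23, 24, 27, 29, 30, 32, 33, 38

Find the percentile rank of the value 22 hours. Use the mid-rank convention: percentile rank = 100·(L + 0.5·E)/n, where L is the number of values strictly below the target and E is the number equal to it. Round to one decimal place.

Count below 22: L = 9; count equal: E = 0; n = 17.
Percentile rank = 100·(9 + 0.5·0)/17 = 100·9/17 = 52.94.

52.9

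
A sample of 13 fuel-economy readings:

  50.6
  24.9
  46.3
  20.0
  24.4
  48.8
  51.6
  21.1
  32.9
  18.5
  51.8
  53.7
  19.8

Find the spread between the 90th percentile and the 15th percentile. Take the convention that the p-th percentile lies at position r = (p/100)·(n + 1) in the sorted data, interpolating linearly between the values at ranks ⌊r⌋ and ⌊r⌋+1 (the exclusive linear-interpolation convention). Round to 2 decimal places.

33.12

Sorted: 18.5, 19.8, 20.0, 21.1, 24.4, 24.9, 32.9, 46.3, 48.8, 50.6, 51.6, 51.8, 53.7.
n = 13.
P15: r = 2.1; ranks 2–3 are 19.8, 20.0; interpolating gives 19.82.
P90: r = 12.6; ranks 12–13 are 51.8, 53.7; interpolating gives 52.94.
Difference: 52.94 − 19.82 = 33.12.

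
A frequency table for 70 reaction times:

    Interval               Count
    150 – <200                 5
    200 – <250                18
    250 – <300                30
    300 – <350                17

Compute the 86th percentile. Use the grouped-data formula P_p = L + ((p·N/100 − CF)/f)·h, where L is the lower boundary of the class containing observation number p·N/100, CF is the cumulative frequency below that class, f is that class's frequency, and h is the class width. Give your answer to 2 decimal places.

321.18

N = 70; target position k = 86/100 · 70 = 60.2.
Cumulative frequencies: 5, 23, 53, 70.
Observation 60.2 falls in the class 300 – <350.
L = 300, CF = 53, f = 17, h = 50.
P86 = 300 + ((60.2 − 53)/17)·50 = 300 + 21.1765 = 321.176.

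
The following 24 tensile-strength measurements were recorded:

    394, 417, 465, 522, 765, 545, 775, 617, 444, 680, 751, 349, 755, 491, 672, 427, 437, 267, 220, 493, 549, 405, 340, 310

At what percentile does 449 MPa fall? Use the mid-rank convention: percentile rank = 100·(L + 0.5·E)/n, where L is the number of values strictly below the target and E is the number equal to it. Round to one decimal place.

45.8

Sorted: 220, 267, 310, 340, 349, 394, 405, 417, 427, 437, 444, 465, 491, 493, 522, 545, 549, 617, 672, 680, 751, 755, 765, 775.
Count below 449: L = 11; count equal: E = 0; n = 24.
Percentile rank = 100·(11 + 0.5·0)/24 = 100·11/24 = 45.83.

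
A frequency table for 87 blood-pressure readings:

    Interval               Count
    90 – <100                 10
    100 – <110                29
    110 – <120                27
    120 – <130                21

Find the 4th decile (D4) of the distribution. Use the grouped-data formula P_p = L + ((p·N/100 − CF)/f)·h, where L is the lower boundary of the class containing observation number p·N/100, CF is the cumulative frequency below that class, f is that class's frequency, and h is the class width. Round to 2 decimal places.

108.55

N = 87; target position k = 40/100 · 87 = 34.8.
Cumulative frequencies: 10, 39, 66, 87.
Observation 34.8 falls in the class 100 – <110.
L = 100, CF = 10, f = 29, h = 10.
P40 = 100 + ((34.8 − 10)/29)·10 = 100 + 8.55172 = 108.552.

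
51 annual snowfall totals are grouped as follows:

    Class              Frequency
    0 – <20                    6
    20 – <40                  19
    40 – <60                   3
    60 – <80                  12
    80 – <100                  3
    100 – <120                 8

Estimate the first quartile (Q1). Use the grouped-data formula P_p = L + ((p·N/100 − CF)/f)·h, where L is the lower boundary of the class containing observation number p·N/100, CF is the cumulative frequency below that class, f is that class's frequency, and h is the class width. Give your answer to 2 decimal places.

N = 51; target position k = 25/100 · 51 = 12.75.
Cumulative frequencies: 6, 25, 28, 40, 43, 51.
Observation 12.75 falls in the class 20 – <40.
L = 20, CF = 6, f = 19, h = 20.
P25 = 20 + ((12.75 − 6)/19)·20 = 20 + 7.10526 = 27.1053.

27.11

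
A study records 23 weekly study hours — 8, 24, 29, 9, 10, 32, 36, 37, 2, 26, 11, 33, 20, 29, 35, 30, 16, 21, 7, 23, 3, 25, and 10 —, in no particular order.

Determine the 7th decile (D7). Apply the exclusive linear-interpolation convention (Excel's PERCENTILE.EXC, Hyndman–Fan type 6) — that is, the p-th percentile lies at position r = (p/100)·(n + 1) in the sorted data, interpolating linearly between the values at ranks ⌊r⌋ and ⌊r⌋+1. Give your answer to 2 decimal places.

Sorted: 2, 3, 7, 8, 9, 10, 10, 11, 16, 20, 21, 23, 24, 25, 26, 29, 29, 30, 32, 33, 35, 36, 37.
n = 23.
r = (70/100)·(23 + 1) = 16.8.
Rank 16 is 29 and rank 17 is 29.
Interpolate: 29 + 0.8·(29 − 29) = 29 + 0.8·0 = 29.

29.00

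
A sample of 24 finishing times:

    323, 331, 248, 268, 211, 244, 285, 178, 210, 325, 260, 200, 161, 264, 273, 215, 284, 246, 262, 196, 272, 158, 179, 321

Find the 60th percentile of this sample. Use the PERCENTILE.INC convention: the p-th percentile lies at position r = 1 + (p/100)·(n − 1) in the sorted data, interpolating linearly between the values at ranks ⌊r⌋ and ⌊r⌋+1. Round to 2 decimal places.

263.60

Sorted: 158, 161, 178, 179, 196, 200, 210, 211, 215, 244, 246, 248, 260, 262, 264, 268, 272, 273, 284, 285, 321, 323, 325, 331.
n = 24.
r = 1 + (60/100)·(24 − 1) = 1 + 13.8 = 14.8.
Rank 14 is 262 and rank 15 is 264.
Interpolate: 262 + 0.8·(264 − 262) = 262 + 0.8·2 = 263.6.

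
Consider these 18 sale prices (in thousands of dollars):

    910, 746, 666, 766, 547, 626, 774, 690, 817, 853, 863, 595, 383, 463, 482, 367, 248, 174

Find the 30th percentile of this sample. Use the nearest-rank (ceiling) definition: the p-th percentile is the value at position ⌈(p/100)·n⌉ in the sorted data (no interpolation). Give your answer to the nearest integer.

482

Sorted: 174, 248, 367, 383, 463, 482, 547, 595, 626, 666, 690, 746, 766, 774, 817, 853, 863, 910.
n = 18.
Position = ⌈30/100 · 18⌉ = ⌈5.4⌉ = 6.
The value at rank 6 is 482.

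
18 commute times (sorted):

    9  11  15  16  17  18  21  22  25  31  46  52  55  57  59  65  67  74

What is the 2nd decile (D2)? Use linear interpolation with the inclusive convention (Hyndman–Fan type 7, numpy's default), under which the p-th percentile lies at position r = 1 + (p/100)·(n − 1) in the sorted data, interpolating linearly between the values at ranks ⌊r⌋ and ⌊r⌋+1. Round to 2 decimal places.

n = 18.
r = 1 + (20/100)·(18 − 1) = 1 + 3.4 = 4.4.
Rank 4 is 16 and rank 5 is 17.
Interpolate: 16 + 0.4·(17 − 16) = 16 + 0.4·1 = 16.4.

16.40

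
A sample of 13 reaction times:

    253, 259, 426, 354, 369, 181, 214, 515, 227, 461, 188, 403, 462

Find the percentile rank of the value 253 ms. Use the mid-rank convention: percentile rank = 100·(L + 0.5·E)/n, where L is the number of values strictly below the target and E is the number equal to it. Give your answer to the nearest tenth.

Sorted: 181, 188, 214, 227, 253, 259, 354, 369, 403, 426, 461, 462, 515.
Count below 253: L = 4; count equal: E = 1; n = 13.
Percentile rank = 100·(4 + 0.5·1)/13 = 100·4.5/13 = 34.62.

34.6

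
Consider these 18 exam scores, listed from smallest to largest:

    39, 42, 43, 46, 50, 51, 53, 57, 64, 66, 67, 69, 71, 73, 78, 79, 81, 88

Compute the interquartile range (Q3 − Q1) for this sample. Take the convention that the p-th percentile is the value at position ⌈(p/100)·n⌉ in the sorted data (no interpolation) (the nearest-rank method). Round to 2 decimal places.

23.00

n = 18.
P25: rank ⌈25/100·18⌉ = 5 → 50.
P75: rank ⌈75/100·18⌉ = 14 → 73.
Difference: 73 − 50 = 23.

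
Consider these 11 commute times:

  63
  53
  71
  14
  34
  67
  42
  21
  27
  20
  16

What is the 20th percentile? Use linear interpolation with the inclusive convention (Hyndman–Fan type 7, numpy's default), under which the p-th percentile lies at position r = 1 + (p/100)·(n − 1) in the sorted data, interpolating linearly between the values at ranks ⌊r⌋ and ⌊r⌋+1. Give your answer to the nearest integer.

20

Sorted: 14, 16, 20, 21, 27, 34, 42, 53, 63, 67, 71.
n = 11.
r = 1 + (20/100)·(11 − 1) = 1 + 2 = 3.
r is an integer, so P20 is the value at rank 3: 20.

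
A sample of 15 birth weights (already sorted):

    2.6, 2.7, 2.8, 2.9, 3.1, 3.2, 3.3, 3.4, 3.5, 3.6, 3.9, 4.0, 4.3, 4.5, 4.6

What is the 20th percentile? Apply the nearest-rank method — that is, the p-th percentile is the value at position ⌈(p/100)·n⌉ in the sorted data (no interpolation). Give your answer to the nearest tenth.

2.8

n = 15.
Position = ⌈20/100 · 15⌉ = ⌈3⌉ = 3.
The value at rank 3 is 2.8.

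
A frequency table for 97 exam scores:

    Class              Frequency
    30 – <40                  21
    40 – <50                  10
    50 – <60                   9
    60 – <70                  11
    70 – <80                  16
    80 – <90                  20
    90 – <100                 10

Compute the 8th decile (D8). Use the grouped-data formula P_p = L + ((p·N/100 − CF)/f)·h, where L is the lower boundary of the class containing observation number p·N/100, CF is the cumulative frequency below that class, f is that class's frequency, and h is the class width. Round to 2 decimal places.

N = 97; target position k = 80/100 · 97 = 77.6.
Cumulative frequencies: 21, 31, 40, 51, 67, 87, 97.
Observation 77.6 falls in the class 80 – <90.
L = 80, CF = 67, f = 20, h = 10.
P80 = 80 + ((77.6 − 67)/20)·10 = 80 + 5.3 = 85.3.

85.30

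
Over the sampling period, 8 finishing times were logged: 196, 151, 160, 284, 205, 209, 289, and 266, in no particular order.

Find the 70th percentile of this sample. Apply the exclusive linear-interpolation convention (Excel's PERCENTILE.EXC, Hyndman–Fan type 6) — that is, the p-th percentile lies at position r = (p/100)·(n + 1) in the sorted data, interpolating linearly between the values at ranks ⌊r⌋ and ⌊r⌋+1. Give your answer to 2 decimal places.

271.40

Sorted: 151, 160, 196, 205, 209, 266, 284, 289.
n = 8.
r = (70/100)·(8 + 1) = 6.3.
Rank 6 is 266 and rank 7 is 284.
Interpolate: 266 + 0.3·(284 − 266) = 266 + 0.3·18 = 271.4.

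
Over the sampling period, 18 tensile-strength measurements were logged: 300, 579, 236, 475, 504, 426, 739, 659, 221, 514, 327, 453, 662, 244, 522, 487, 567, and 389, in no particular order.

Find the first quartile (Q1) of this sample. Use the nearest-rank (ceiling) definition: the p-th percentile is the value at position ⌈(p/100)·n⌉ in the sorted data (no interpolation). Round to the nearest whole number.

327

Sorted: 221, 236, 244, 300, 327, 389, 426, 453, 475, 487, 504, 514, 522, 567, 579, 659, 662, 739.
n = 18.
Position = ⌈25/100 · 18⌉ = ⌈4.5⌉ = 5.
The value at rank 5 is 327.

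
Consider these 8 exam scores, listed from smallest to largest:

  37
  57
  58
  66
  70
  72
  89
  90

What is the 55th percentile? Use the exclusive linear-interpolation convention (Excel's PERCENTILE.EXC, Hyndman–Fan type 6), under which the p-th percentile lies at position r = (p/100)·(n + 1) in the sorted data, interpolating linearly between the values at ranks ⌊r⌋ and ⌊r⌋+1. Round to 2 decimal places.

69.80

n = 8.
r = (55/100)·(8 + 1) = 4.95.
Rank 4 is 66 and rank 5 is 70.
Interpolate: 66 + 0.95·(70 − 66) = 66 + 0.95·4 = 69.8.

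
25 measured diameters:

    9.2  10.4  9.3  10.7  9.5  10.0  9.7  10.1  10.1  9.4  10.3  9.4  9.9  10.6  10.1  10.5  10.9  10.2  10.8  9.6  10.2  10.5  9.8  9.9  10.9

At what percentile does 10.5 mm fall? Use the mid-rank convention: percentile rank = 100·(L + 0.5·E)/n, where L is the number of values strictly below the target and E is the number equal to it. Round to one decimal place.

76.0

Sorted: 9.2, 9.3, 9.4, 9.4, 9.5, 9.6, 9.7, 9.8, 9.9, 9.9, 10.0, 10.1, 10.1, 10.1, 10.2, 10.2, 10.3, 10.4, 10.5, 10.5, 10.6, 10.7, 10.8, 10.9, 10.9.
Count below 10.5: L = 18; count equal: E = 2; n = 25.
Percentile rank = 100·(18 + 0.5·2)/25 = 100·19/25 = 76.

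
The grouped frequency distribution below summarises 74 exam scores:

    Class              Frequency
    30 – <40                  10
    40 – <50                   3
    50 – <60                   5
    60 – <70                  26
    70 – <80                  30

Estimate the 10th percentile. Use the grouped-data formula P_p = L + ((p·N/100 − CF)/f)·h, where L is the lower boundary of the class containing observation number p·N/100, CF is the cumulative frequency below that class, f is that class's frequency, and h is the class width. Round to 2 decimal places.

37.40

N = 74; target position k = 10/100 · 74 = 7.4.
Cumulative frequencies: 10, 13, 18, 44, 74.
Observation 7.4 falls in the class 30 – <40.
L = 30, CF = 0, f = 10, h = 10.
P10 = 30 + ((7.4 − 0)/10)·10 = 30 + 7.4 = 37.4.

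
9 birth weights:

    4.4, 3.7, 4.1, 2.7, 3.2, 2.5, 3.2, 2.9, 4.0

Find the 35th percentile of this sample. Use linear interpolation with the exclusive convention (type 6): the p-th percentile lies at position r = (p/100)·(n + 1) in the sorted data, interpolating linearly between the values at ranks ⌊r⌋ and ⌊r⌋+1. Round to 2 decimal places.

3.05

Sorted: 2.5, 2.7, 2.9, 3.2, 3.2, 3.7, 4.0, 4.1, 4.4.
n = 9.
r = (35/100)·(9 + 1) = 3.5.
Rank 3 is 2.9 and rank 4 is 3.2.
Interpolate: 2.9 + 0.5·(3.2 − 2.9) = 2.9 + 0.5·0.3 = 3.05.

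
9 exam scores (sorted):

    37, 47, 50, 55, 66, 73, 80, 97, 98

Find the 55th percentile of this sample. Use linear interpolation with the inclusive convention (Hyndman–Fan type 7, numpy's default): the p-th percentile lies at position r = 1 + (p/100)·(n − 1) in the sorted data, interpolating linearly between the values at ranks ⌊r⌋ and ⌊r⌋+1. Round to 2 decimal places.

68.80

n = 9.
r = 1 + (55/100)·(9 − 1) = 1 + 4.4 = 5.4.
Rank 5 is 66 and rank 6 is 73.
Interpolate: 66 + 0.4·(73 − 66) = 66 + 0.4·7 = 68.8.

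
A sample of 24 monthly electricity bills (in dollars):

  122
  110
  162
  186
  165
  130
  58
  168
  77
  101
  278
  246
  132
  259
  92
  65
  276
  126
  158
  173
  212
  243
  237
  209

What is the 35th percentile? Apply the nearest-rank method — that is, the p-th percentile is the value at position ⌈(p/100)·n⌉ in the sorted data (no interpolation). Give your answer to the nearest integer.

130

Sorted: 58, 65, 77, 92, 101, 110, 122, 126, 130, 132, 158, 162, 165, 168, 173, 186, 209, 212, 237, 243, 246, 259, 276, 278.
n = 24.
Position = ⌈35/100 · 24⌉ = ⌈8.4⌉ = 9.
The value at rank 9 is 130.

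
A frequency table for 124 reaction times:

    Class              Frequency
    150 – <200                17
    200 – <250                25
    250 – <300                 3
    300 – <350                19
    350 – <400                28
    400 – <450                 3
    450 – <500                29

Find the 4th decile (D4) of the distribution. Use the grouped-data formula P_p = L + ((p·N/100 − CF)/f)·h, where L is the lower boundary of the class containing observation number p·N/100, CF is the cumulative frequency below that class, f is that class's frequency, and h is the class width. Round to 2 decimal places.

N = 124; target position k = 40/100 · 124 = 49.6.
Cumulative frequencies: 17, 42, 45, 64, 92, 95, 124.
Observation 49.6 falls in the class 300 – <350.
L = 300, CF = 45, f = 19, h = 50.
P40 = 300 + ((49.6 − 45)/19)·50 = 300 + 12.1053 = 312.105.

312.11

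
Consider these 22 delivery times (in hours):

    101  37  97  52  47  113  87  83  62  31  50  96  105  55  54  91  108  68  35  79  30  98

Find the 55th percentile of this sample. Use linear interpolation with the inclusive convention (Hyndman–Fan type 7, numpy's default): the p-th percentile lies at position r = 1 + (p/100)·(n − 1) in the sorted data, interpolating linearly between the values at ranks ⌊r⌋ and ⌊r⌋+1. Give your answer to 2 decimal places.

81.20

Sorted: 30, 31, 35, 37, 47, 50, 52, 54, 55, 62, 68, 79, 83, 87, 91, 96, 97, 98, 101, 105, 108, 113.
n = 22.
r = 1 + (55/100)·(22 − 1) = 1 + 11.55 = 12.55.
Rank 12 is 79 and rank 13 is 83.
Interpolate: 79 + 0.55·(83 − 79) = 79 + 0.55·4 = 81.2.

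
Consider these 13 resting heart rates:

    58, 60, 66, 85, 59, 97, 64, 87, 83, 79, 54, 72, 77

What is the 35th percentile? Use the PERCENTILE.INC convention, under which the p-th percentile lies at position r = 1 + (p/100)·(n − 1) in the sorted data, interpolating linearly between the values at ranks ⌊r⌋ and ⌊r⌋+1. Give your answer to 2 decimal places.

Sorted: 54, 58, 59, 60, 64, 66, 72, 77, 79, 83, 85, 87, 97.
n = 13.
r = 1 + (35/100)·(13 − 1) = 1 + 4.2 = 5.2.
Rank 5 is 64 and rank 6 is 66.
Interpolate: 64 + 0.2·(66 − 64) = 64 + 0.2·2 = 64.4.

64.40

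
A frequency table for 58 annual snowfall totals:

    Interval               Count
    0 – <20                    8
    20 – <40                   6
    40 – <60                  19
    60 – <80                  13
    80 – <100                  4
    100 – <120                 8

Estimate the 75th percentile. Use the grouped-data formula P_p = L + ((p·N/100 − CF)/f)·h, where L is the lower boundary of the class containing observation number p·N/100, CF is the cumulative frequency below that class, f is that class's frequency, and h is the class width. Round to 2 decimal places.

76.15

N = 58; target position k = 75/100 · 58 = 43.5.
Cumulative frequencies: 8, 14, 33, 46, 50, 58.
Observation 43.5 falls in the class 60 – <80.
L = 60, CF = 33, f = 13, h = 20.
P75 = 60 + ((43.5 − 33)/13)·20 = 60 + 16.1538 = 76.1538.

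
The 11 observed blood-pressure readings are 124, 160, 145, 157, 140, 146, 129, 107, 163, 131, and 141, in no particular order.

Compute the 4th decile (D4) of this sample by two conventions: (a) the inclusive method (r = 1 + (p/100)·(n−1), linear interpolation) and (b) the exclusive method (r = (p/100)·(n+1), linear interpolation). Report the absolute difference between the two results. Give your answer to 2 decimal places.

1.80

Sorted: 107, 124, 129, 131, 140, 141, 145, 146, 157, 160, 163.
n = 11.
(a) r = 5 → value at rank 5 = 140.
(b) r = 4.8; between ranks 4 (131) and 5 (140): 138.2.
|140 − 138.2| = 1.8.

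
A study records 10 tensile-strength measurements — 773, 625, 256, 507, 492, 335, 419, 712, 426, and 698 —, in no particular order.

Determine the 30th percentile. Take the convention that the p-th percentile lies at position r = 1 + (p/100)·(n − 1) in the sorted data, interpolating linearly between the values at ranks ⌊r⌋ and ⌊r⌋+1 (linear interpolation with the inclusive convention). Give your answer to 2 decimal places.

Sorted: 256, 335, 419, 426, 492, 507, 625, 698, 712, 773.
n = 10.
r = 1 + (30/100)·(10 − 1) = 1 + 2.7 = 3.7.
Rank 3 is 419 and rank 4 is 426.
Interpolate: 419 + 0.7·(426 − 419) = 419 + 0.7·7 = 423.9.

423.90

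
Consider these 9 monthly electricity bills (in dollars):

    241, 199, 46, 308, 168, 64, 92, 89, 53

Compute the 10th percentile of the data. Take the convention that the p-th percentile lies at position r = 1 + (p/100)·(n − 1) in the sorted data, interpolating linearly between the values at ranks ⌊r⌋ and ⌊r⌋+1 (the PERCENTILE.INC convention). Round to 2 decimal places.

51.60

Sorted: 46, 53, 64, 89, 92, 168, 199, 241, 308.
n = 9.
r = 1 + (10/100)·(9 − 1) = 1 + 0.8 = 1.8.
Rank 1 is 46 and rank 2 is 53.
Interpolate: 46 + 0.8·(53 − 46) = 46 + 0.8·7 = 51.6.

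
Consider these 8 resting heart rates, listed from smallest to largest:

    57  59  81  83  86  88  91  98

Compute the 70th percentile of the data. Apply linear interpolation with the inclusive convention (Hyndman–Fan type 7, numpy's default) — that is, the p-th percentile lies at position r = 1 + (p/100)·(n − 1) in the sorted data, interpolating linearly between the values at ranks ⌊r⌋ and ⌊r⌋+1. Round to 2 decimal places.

87.80

n = 8.
r = 1 + (70/100)·(8 − 1) = 1 + 4.9 = 5.9.
Rank 5 is 86 and rank 6 is 88.
Interpolate: 86 + 0.9·(88 − 86) = 86 + 0.9·2 = 87.8.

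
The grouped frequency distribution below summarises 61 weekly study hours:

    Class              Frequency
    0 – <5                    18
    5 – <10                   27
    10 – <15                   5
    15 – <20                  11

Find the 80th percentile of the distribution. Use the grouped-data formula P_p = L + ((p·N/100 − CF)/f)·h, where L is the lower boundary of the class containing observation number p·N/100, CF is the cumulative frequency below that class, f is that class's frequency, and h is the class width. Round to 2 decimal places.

13.80

N = 61; target position k = 80/100 · 61 = 48.8.
Cumulative frequencies: 18, 45, 50, 61.
Observation 48.8 falls in the class 10 – <15.
L = 10, CF = 45, f = 5, h = 5.
P80 = 10 + ((48.8 − 45)/5)·5 = 10 + 3.8 = 13.8.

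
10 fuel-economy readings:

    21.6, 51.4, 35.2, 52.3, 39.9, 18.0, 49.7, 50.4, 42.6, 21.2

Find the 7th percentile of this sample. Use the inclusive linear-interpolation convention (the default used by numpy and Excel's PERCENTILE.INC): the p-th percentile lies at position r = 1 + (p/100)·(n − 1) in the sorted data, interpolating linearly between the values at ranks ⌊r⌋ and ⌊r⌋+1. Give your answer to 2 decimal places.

20.02

Sorted: 18.0, 21.2, 21.6, 35.2, 39.9, 42.6, 49.7, 50.4, 51.4, 52.3.
n = 10.
r = 1 + (7/100)·(10 − 1) = 1 + 0.63 = 1.63.
Rank 1 is 18.0 and rank 2 is 21.2.
Interpolate: 18.0 + 0.63·(21.2 − 18.0) = 18.0 + 0.63·3.2 = 20.016.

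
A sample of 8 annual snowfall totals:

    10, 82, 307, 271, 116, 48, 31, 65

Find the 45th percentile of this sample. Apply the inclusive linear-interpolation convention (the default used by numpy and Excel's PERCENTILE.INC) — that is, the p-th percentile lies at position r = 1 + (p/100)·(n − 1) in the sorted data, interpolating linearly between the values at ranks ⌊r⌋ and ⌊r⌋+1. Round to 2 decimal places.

Sorted: 10, 31, 48, 65, 82, 116, 271, 307.
n = 8.
r = 1 + (45/100)·(8 − 1) = 1 + 3.15 = 4.15.
Rank 4 is 65 and rank 5 is 82.
Interpolate: 65 + 0.15·(82 − 65) = 65 + 0.15·17 = 67.55.

67.55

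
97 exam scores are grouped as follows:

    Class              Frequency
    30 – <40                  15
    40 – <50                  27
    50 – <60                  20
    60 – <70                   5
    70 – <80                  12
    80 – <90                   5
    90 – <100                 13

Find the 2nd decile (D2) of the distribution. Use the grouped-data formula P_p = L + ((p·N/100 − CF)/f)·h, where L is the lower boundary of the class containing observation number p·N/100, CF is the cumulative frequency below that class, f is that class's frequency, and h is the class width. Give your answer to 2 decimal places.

41.63

N = 97; target position k = 20/100 · 97 = 19.4.
Cumulative frequencies: 15, 42, 62, 67, 79, 84, 97.
Observation 19.4 falls in the class 40 – <50.
L = 40, CF = 15, f = 27, h = 10.
P20 = 40 + ((19.4 − 15)/27)·10 = 40 + 1.62963 = 41.6296.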